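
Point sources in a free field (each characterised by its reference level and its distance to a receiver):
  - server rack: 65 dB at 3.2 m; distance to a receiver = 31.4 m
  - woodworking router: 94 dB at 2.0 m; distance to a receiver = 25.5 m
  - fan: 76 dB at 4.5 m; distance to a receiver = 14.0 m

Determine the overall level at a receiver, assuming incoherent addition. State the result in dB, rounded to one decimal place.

72.9 dB

Apply inverse-square spreading to bring every level to the receiver, then sum 10^(L/10).
server rack: 65 − 20·log₁₀(31.4/3.2) = 65 − 19.84 = 45.16 dB.
woodworking router: 94 − 20·log₁₀(25.5/2.0) = 94 − 22.11 = 71.89 dB.
fan: 76 − 20·log₁₀(14.0/4.5) = 76 − 9.86 = 66.14 dB.
Σ 10^(L/10) = 1.960e+07 → L_total = 10·log₁₀(1.960e+07) = 72.92 dB.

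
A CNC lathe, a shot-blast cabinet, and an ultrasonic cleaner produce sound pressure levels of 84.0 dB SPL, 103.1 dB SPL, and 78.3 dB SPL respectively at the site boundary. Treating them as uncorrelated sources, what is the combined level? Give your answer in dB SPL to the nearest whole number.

For uncorrelated sources the intensities add, so convert each level to linear form, sum, and take 10·log₁₀ of the total.
Σ 10^(L/10) = 10^(84.0/10) + 10^(103.1/10) + 10^(78.3/10) = 2.074e+10.
L_total = 10·log₁₀(2.074e+10) = 103.17 dB SPL.

103 dB SPL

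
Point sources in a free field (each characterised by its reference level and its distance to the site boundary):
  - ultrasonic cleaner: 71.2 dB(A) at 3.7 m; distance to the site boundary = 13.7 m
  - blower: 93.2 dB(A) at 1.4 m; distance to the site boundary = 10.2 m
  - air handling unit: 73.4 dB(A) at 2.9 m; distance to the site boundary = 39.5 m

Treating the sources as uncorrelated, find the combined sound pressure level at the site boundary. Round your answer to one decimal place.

76.1 dB(A)

Apply inverse-square spreading to bring every level to the receiver, then sum 10^(L/10).
ultrasonic cleaner: 71.2 − 20·log₁₀(13.7/3.7) = 71.2 − 11.37 = 59.83 dB(A).
blower: 93.2 − 20·log₁₀(10.2/1.4) = 93.2 − 17.25 = 75.95 dB(A).
air handling unit: 73.4 − 20·log₁₀(39.5/2.9) = 73.4 − 22.68 = 50.72 dB(A).
Σ 10^(L/10) = 4.044e+07 → L_total = 10·log₁₀(4.044e+07) = 76.07 dB(A).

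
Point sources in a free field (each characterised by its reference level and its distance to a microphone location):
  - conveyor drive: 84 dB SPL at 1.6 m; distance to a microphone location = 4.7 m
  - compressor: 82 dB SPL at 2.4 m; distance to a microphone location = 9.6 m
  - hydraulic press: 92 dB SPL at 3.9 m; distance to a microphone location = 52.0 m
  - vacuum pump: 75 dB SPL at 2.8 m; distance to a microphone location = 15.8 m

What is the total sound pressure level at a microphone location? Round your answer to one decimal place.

Propagate each source to the receiver with L = L_ref − 20·log₁₀(r/r_ref), then add intensities.
conveyor drive: 84 − 20·log₁₀(4.7/1.6) = 84 − 9.36 = 74.64 dB SPL.
compressor: 82 − 20·log₁₀(9.6/2.4) = 82 − 12.04 = 69.96 dB SPL.
hydraulic press: 92 − 20·log₁₀(52.0/3.9) = 92 − 22.50 = 69.50 dB SPL.
vacuum pump: 75 − 20·log₁₀(15.8/2.8) = 75 − 15.03 = 59.97 dB SPL.
Σ 10^(L/10) = 4.892e+07 → L_total = 10·log₁₀(4.892e+07) = 76.90 dB SPL.

76.9 dB SPL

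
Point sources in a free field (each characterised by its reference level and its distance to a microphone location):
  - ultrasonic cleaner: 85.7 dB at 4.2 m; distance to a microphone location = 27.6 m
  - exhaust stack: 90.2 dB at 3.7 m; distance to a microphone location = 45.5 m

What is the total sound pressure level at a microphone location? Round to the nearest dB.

72 dB

Apply inverse-square spreading to bring every level to the receiver, then sum 10^(L/10).
ultrasonic cleaner: 85.7 − 20·log₁₀(27.6/4.2) = 85.7 − 16.35 = 69.35 dB.
exhaust stack: 90.2 − 20·log₁₀(45.5/3.7) = 90.2 − 21.80 = 68.40 dB.
Σ 10^(L/10) = 1.553e+07 → L_total = 10·log₁₀(1.553e+07) = 71.91 dB.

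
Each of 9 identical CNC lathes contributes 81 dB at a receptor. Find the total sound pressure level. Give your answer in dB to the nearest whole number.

With 9 equal, uncorrelated contributions the intensity is 9× that of one unit, giving a rise of 10·log₁₀ 9.
L_total = 81 + 10·log₁₀(9) = 81 + 9.542 = 90.54 dB.

91 dB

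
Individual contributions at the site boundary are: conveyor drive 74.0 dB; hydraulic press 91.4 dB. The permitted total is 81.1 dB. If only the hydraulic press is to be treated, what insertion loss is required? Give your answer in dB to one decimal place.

Everything except the hydraulic press sums to 10^(74.0/10) = 2.512e+07 in linear terms, 74.00 dB.
The limit corresponds to 10^(81.1/10) = 1.288e+08; subtracting the fixed part leaves 1.037e+08 for the hydraulic press, i.e. 80.16 dB.
So the hydraulic press must be reduced from 91.4 to 80.16 dB: IL = 11.24 dB.

11.2 dB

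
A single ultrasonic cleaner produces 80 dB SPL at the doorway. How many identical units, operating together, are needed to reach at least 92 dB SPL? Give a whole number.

16

N identical sources give L₁ + 10·log₁₀ N, so require 10·log₁₀ N ≥ 92 − 80 = 12.0 dB.
N ≥ 10^(12.0/10) = 15.849, so N = 16.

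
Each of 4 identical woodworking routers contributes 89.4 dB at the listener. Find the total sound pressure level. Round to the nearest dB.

95 dB

L_total = L₁ + 10·log₁₀ N for N identical incoherent sources.
L_total = 89.4 + 10·log₁₀(4) = 89.4 + 6.021 = 95.42 dB.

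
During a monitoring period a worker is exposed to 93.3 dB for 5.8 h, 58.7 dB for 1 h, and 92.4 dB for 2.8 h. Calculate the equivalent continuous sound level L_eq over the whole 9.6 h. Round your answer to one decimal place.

Weight each interval's intensity by its duration and average over T = 9.6 h:
Σ tᵢ·10^(Lᵢ/10) = 5.8·10^(93.3/10) + 1·10^(58.7/10) + 2.8·10^(92.4/10) = 1.727e+10.
L_eq = 10·log₁₀(1.727e+10/9.6) = 92.55 dB.

92.5 dB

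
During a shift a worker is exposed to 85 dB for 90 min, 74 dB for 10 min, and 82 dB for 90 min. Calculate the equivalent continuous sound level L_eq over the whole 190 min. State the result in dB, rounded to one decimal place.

83.5 dB

The energy average is taken in the linear domain: L_eq = 10·log₁₀[(Σ tᵢ·10^(Lᵢ/10))/T], T = 190 min.
Σ tᵢ·10^(Lᵢ/10) = 90·10^(85/10) + 10·10^(74/10) + 90·10^(82/10) = 4.298e+10.
L_eq = 10·log₁₀(4.298e+10/190) = 83.54 dB.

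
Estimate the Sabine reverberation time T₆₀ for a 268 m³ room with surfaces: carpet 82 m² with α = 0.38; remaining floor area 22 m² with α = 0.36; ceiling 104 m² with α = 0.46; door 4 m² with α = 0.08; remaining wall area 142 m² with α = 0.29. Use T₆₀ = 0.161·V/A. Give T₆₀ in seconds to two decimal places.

A = Σ Sᵢαᵢ = 82·0.38 + 22·0.36 + 104·0.46 + 4·0.08 + 142·0.29 = 128.42 m².
T₆₀ = 0.161·V/A = 0.161·268/128.42 = 0.336 s.

0.34 s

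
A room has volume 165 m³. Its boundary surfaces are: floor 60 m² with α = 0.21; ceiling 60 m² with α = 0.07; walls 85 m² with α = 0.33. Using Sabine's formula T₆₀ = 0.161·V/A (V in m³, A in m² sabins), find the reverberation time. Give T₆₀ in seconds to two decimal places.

0.59 s

Total absorption A = 60·0.21 + 60·0.07 + 85·0.33 = 44.85 m² sabins.
T₆₀ = 0.161·V/A = 0.161·165/44.85 = 0.592 s.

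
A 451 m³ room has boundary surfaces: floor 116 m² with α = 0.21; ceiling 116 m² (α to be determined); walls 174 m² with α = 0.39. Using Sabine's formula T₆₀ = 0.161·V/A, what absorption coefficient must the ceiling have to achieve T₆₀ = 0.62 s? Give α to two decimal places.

0.21

A = 0.161·V/T₆₀ = 0.161·451/0.62 = 117.11 m² sabins.
Absorption from the other surfaces = 116·0.21 + 174·0.39 = 92.22 m², so the ceiling must supply 24.89 m² over 116 m².
α = 24.89/116 = 0.215.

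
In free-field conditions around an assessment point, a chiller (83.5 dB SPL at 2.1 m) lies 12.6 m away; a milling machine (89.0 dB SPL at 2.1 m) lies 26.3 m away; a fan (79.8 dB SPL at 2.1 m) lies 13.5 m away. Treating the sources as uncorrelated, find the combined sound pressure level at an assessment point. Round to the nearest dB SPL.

Apply inverse-square spreading to bring every level to the receiver, then sum 10^(L/10).
chiller: 83.5 − 20·log₁₀(12.6/2.1) = 83.5 − 15.56 = 67.94 dB SPL.
milling machine: 89.0 − 20·log₁₀(26.3/2.1) = 89.0 − 21.95 = 67.05 dB SPL.
fan: 79.8 − 20·log₁₀(13.5/2.1) = 79.8 − 16.16 = 63.64 dB SPL.
Σ 10^(L/10) = 1.359e+07 → L_total = 10·log₁₀(1.359e+07) = 71.33 dB SPL.

71 dB SPL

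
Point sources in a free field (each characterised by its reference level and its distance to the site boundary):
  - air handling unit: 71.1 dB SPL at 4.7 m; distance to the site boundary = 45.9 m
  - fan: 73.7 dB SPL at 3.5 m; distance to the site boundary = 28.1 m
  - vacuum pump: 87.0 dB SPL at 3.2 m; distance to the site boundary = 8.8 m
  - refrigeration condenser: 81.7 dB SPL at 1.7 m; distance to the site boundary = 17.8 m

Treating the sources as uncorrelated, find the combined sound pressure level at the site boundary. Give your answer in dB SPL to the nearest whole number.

First find each source's level at the receiver (point-source: −20·log₁₀(r/r_ref)), then combine on an intensity basis.
air handling unit: 71.1 − 20·log₁₀(45.9/4.7) = 71.1 − 19.79 = 51.31 dB SPL.
fan: 73.7 − 20·log₁₀(28.1/3.5) = 73.7 − 18.09 = 55.61 dB SPL.
vacuum pump: 87.0 − 20·log₁₀(8.8/3.2) = 87.0 − 8.79 = 78.21 dB SPL.
refrigeration condenser: 81.7 − 20·log₁₀(17.8/1.7) = 81.7 − 20.40 = 61.30 dB SPL.
Σ 10^(L/10) = 6.812e+07 → L_total = 10·log₁₀(6.812e+07) = 78.33 dB SPL.

78 dB SPL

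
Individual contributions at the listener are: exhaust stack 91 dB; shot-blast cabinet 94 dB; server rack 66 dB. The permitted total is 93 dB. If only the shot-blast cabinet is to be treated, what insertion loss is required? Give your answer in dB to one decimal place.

5.4 dB

Everything except the shot-blast cabinet sums to 10^(91/10) + 10^(66/10) = 1.263e+09 in linear terms, 91.01 dB.
To meet 93 dB overall, the treated shot-blast cabinet may contribute at most 10^(93/10) − 1.263e+09 = 7.324e+08, i.e. 88.65 dB.
So the shot-blast cabinet must be reduced from 94 to 88.65 dB: IL = 5.35 dB.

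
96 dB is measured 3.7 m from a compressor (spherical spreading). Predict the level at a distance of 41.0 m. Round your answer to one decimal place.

75.1 dB

For a point source, L₂ = L₁ − 20·log₁₀(r₂/r₁).
L₂ = 96 − 20·log₁₀(41.0/3.7) = 96 − 20.892 = 75.11 dB.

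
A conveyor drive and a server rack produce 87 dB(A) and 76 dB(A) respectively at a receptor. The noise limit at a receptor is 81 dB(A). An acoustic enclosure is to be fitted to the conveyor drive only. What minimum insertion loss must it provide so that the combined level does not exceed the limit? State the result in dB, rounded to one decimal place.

7.7 dB

The untreated sources together contribute 10^(76/10) = 3.981e+07, i.e. 76.00 dB(A).
The limit corresponds to 10^(81/10) = 1.259e+08; subtracting the fixed part leaves 8.608e+07 for the conveyor drive, i.e. 79.35 dB(A).
Required insertion loss = 87 − 79.35 = 7.65 dB.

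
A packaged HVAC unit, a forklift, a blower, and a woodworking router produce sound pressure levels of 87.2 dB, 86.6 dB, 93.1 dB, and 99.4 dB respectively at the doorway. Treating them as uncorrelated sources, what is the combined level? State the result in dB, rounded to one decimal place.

For uncorrelated sources the intensities add, so convert each level to linear form, sum, and take 10·log₁₀ of the total.
Σ 10^(L/10) = 10^(87.2/10) + 10^(86.6/10) + 10^(93.1/10) + 10^(99.4/10) = 1.173e+10.
L_total = 10·log₁₀(1.173e+10) = 100.69 dB.

100.7 dB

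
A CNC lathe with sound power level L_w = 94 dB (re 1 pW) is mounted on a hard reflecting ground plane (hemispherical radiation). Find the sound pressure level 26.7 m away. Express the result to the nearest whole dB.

Free-field hemispherical radiation: L_p = L_w − 10·log₁₀(2π·r²), r = 26.7 m.
2π·r² = 4479 m², 10·log₁₀ of that is 36.512 dB.
L_p = 94 − 36.512 = 57.49 dB.

57 dB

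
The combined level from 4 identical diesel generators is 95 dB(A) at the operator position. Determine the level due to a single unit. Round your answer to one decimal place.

89.0 dB(A)

Dividing the total intensity by 4 lowers the level by 10·log₁₀ 4 = 6.021 dB: L₁ = 95 − 6.021.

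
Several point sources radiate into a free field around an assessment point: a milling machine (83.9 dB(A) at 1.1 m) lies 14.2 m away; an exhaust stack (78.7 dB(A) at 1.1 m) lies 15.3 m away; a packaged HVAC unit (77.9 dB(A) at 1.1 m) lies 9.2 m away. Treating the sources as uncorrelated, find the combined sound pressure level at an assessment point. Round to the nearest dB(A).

64 dB(A)

Propagate each source to the receiver with L = L_ref − 20·log₁₀(r/r_ref), then add intensities.
milling machine: 83.9 − 20·log₁₀(14.2/1.1) = 83.9 − 22.22 = 61.68 dB(A).
exhaust stack: 78.7 − 20·log₁₀(15.3/1.1) = 78.7 − 22.87 = 55.83 dB(A).
packaged HVAC unit: 77.9 − 20·log₁₀(9.2/1.1) = 77.9 − 18.45 = 59.45 dB(A).
Σ 10^(L/10) = 2.738e+06 → L_total = 10·log₁₀(2.738e+06) = 64.37 dB(A).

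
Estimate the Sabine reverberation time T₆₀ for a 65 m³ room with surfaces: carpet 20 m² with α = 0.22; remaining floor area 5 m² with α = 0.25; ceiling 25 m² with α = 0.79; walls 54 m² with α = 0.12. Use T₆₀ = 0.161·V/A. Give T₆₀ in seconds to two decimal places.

A = Σ Sᵢαᵢ = 20·0.22 + 5·0.25 + 25·0.79 + 54·0.12 = 31.88 m².
T₆₀ = 0.161·V/A = 0.161·65/31.88 = 0.328 s.

0.33 s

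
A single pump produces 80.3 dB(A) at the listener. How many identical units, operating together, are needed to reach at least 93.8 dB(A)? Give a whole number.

23

N identical sources give L₁ + 10·log₁₀ N, so require 10·log₁₀ N ≥ 93.8 − 80.3 = 13.5 dB.
N ≥ 10^(13.5/10) = 22.387, so N = 23.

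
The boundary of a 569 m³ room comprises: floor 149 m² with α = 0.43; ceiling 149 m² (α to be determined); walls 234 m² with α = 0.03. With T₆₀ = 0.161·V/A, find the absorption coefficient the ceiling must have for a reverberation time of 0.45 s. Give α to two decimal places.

0.89

A = 0.161·V/T₆₀ = 0.161·569/0.45 = 203.58 m² sabins.
Absorption from the other surfaces = 149·0.43 + 234·0.03 = 71.09 m², so the ceiling must supply 132.49 m² over 149 m².
α = 132.49/149 = 0.889.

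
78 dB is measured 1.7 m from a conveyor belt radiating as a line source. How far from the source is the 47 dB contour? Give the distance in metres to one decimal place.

The 31.0 dB drop corresponds to a distance ratio of 10^(31.0/10) for a line source.
r₂ = 1.7·10^((78−47)/10) = 1.7·10^(31.0/10) = 2140.17 m.

2140.2 m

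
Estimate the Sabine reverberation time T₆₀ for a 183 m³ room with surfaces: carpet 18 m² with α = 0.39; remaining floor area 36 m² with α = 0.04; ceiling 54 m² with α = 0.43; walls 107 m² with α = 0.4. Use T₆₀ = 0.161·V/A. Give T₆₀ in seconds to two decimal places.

A = Σ Sᵢαᵢ = 18·0.39 + 36·0.04 + 54·0.43 + 107·0.4 = 74.48 m².
T₆₀ = 0.161·V/A = 0.161·183/74.48 = 0.396 s.

0.40 s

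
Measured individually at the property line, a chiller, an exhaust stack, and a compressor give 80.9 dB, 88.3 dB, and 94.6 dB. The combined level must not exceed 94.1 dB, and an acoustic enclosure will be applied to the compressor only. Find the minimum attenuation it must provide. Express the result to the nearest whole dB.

Everything except the compressor sums to 10^(80.9/10) + 10^(88.3/10) = 7.991e+08 in linear terms, 89.03 dB.
To meet 94.1 dB overall, the treated compressor may contribute at most 10^(94.1/10) − 7.991e+08 = 1.771e+09, i.e. 92.48 dB.
Required insertion loss = 94.6 − 92.48 = 2.12 dB.

2 dB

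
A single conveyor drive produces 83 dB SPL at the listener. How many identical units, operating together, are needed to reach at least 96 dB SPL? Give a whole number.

Need L₁ + 10·log₁₀ N ≥ 96, i.e. log₁₀ N ≥ 1.30.
N ≥ 10^(13.0/10) = 19.953, so N = 20.

20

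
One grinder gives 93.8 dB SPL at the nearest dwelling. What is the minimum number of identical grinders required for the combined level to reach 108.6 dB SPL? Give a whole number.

N identical sources give L₁ + 10·log₁₀ N, so require 10·log₁₀ N ≥ 108.6 − 93.8 = 14.8 dB.
N ≥ 10^(14.8/10) = 30.200, so N = 31.

31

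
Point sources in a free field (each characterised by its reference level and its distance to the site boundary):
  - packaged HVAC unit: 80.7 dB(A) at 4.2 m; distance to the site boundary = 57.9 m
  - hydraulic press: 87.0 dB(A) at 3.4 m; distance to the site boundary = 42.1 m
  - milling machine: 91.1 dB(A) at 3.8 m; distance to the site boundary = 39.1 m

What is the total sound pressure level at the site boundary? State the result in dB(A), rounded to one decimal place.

Propagate each source to the receiver with L = L_ref − 20·log₁₀(r/r_ref), then add intensities.
packaged HVAC unit: 80.7 − 20·log₁₀(57.9/4.2) = 80.7 − 22.79 = 57.91 dB(A).
hydraulic press: 87.0 − 20·log₁₀(42.1/3.4) = 87.0 − 21.86 = 65.14 dB(A).
milling machine: 91.1 − 20·log₁₀(39.1/3.8) = 91.1 − 20.25 = 70.85 dB(A).
Σ 10^(L/10) = 1.605e+07 → L_total = 10·log₁₀(1.605e+07) = 72.06 dB(A).

72.1 dB(A)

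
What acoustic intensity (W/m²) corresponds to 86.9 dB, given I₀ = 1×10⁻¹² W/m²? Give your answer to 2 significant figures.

I = I₀·10^(L/10) = 10⁻¹² × 10^(86.9/10) = 10^(-3.310).

0.00049 W/m²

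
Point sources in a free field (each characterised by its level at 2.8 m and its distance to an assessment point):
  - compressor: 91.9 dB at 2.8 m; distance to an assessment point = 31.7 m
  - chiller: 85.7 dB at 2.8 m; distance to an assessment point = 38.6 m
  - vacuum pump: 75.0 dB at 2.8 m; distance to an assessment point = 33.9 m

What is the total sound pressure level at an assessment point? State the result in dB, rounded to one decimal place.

71.5 dB

First find each source's level at the receiver (point-source: −20·log₁₀(r/r_ref)), then combine on an intensity basis.
compressor: 91.9 − 20·log₁₀(31.7/2.8) = 91.9 − 21.08 = 70.82 dB.
chiller: 85.7 − 20·log₁₀(38.6/2.8) = 85.7 − 22.79 = 62.91 dB.
vacuum pump: 75.0 − 20·log₁₀(33.9/2.8) = 75.0 − 21.66 = 53.34 dB.
Σ 10^(L/10) = 1.425e+07 → L_total = 10·log₁₀(1.425e+07) = 71.54 dB.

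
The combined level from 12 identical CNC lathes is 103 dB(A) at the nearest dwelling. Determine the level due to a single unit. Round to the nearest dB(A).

For N identical incoherent sources L_total = L₁ + 10·log₁₀ N, so L₁ = 103 − 10·log₁₀(12) = 103 − 10.792.

92 dB(A)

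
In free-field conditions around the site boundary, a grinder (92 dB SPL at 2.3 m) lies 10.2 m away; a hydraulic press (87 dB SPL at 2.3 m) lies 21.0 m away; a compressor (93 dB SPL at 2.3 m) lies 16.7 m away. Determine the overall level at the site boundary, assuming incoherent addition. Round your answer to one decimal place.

80.9 dB SPL

Apply inverse-square spreading to bring every level to the receiver, then sum 10^(L/10).
grinder: 92 − 20·log₁₀(10.2/2.3) = 92 − 12.94 = 79.06 dB SPL.
hydraulic press: 87 − 20·log₁₀(21.0/2.3) = 87 − 19.21 = 67.79 dB SPL.
compressor: 93 − 20·log₁₀(16.7/2.3) = 93 − 17.22 = 75.78 dB SPL.
Σ 10^(L/10) = 1.244e+08 → L_total = 10·log₁₀(1.244e+08) = 80.95 dB SPL.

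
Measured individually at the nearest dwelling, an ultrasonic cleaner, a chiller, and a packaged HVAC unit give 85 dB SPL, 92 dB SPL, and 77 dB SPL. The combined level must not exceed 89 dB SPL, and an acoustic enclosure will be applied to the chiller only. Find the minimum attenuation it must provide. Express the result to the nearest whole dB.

The untreated sources together contribute 10^(85/10) + 10^(77/10) = 3.663e+08, i.e. 85.64 dB SPL.
To meet 89 dB SPL overall, the treated chiller may contribute at most 10^(89/10) − 3.663e+08 = 4.280e+08, i.e. 86.31 dB SPL.
Required insertion loss = 92 − 86.31 = 5.69 dB.

6 dB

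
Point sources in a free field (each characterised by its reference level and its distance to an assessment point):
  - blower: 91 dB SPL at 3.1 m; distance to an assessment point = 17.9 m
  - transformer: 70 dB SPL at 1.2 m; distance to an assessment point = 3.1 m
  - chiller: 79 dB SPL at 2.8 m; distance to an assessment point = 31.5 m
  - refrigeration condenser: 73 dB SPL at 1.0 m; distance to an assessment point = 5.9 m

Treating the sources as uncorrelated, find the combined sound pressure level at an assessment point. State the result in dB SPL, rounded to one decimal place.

Apply inverse-square spreading to bring every level to the receiver, then sum 10^(L/10).
blower: 91 − 20·log₁₀(17.9/3.1) = 91 − 15.23 = 75.77 dB SPL.
transformer: 70 − 20·log₁₀(3.1/1.2) = 70 − 8.24 = 61.76 dB SPL.
chiller: 79 − 20·log₁₀(31.5/2.8) = 79 − 21.02 = 57.98 dB SPL.
refrigeration condenser: 73 − 20·log₁₀(5.9/1.0) = 73 − 15.42 = 57.58 dB SPL.
Σ 10^(L/10) = 4.046e+07 → L_total = 10·log₁₀(4.046e+07) = 76.07 dB SPL.

76.1 dB SPL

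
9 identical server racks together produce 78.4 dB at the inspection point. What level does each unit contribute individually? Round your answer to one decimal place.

Dividing the total intensity by 9 lowers the level by 10·log₁₀ 9 = 9.542 dB: L₁ = 78.4 − 9.542.

68.9 dB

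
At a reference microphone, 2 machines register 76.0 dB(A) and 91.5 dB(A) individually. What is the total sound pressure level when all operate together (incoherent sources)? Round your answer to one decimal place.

For uncorrelated sources the intensities add, so convert each level to linear form, sum, and take 10·log₁₀ of the total.
Σ 10^(L/10) = 10^(76.0/10) + 10^(91.5/10) = 1.452e+09.
L_total = 10·log₁₀(1.452e+09) = 91.62 dB(A).

91.6 dB(A)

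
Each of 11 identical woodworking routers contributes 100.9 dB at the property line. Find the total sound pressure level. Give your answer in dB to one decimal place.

N identical incoherent sources raise the level by 10·log₁₀ N.
L_total = 100.9 + 10·log₁₀(11) = 100.9 + 10.414 = 111.31 dB.

111.3 dB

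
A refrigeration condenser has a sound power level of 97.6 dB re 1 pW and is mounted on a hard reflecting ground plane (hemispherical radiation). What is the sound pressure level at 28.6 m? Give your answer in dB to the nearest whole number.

Free-field hemispherical radiation: L_p = L_w − 10·log₁₀(2π·r²), r = 28.6 m.
2π·r² = 5139 m², 10·log₁₀ of that is 37.109 dB.
L_p = 97.6 − 37.109 = 60.49 dB.

60 dB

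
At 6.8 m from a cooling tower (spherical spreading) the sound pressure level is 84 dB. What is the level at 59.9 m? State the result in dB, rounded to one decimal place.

For a point source, L₂ = L₁ − 20·log₁₀(r₂/r₁).
L₂ = 84 − 20·log₁₀(59.9/6.8) = 84 − 18.898 = 65.10 dB.

65.1 dB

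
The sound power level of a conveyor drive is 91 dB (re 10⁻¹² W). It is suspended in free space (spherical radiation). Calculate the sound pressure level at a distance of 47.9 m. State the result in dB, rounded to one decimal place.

46.4 dB

L_p = L_w − 10·log₁₀(4π·r²) with r = 47.9 m.
4π·r² = 2.883e+04 m², 10·log₁₀ of that is 44.599 dB.
L_p = 91 − 44.599 = 46.40 dB.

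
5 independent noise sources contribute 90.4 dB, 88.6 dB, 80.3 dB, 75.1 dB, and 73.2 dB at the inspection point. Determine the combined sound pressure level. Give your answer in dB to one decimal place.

Incoherent sources combine by intensity addition: L_total = 10·log₁₀(Σ 10^(L_i/10)).
Σ 10^(L/10) = 10^(90.4/10) + 10^(88.6/10) + 10^(80.3/10) + 10^(75.1/10) + 10^(73.2/10) = 1.981e+09.
L_total = 10·log₁₀(1.981e+09) = 92.97 dB.

93.0 dB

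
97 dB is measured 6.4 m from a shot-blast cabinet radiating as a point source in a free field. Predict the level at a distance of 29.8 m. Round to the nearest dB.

For a point source, L₂ = L₁ − 20·log₁₀(r₂/r₁).
L₂ = 97 − 20·log₁₀(29.8/6.4) = 97 − 13.361 = 83.64 dB.

84 dB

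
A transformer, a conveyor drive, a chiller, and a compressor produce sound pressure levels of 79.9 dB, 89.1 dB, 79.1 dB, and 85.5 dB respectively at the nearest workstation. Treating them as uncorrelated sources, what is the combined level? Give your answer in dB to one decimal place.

Incoherent sources combine by intensity addition: L_total = 10·log₁₀(Σ 10^(L_i/10)).
Σ 10^(L/10) = 10^(79.9/10) + 10^(89.1/10) + 10^(79.1/10) + 10^(85.5/10) = 1.347e+09.
L_total = 10·log₁₀(1.347e+09) = 91.29 dB.

91.3 dB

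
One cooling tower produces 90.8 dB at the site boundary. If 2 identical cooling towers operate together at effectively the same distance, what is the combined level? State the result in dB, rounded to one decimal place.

93.8 dB

With 2 equal, uncorrelated contributions the intensity is 2× that of one unit, giving a rise of 10·log₁₀ 2.
L_total = 90.8 + 10·log₁₀(2) = 90.8 + 3.010 = 93.81 dB.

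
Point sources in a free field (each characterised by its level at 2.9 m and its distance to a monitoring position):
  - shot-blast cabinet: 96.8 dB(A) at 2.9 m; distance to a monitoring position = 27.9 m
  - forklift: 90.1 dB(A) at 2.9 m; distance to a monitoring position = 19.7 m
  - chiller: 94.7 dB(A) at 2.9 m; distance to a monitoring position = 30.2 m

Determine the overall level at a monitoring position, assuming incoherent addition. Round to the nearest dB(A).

Apply inverse-square spreading to bring every level to the receiver, then sum 10^(L/10).
shot-blast cabinet: 96.8 − 20·log₁₀(27.9/2.9) = 96.8 − 19.66 = 77.14 dB(A).
forklift: 90.1 − 20·log₁₀(19.7/2.9) = 90.1 − 16.64 = 73.46 dB(A).
chiller: 94.7 − 20·log₁₀(30.2/2.9) = 94.7 − 20.35 = 74.35 dB(A).
Σ 10^(L/10) = 1.011e+08 → L_total = 10·log₁₀(1.011e+08) = 80.05 dB(A).

80 dB(A)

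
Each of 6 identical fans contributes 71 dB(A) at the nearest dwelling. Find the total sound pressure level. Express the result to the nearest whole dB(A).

With 6 equal, uncorrelated contributions the intensity is 6× that of one unit, giving a rise of 10·log₁₀ 6.
L_total = 71 + 10·log₁₀(6) = 71 + 7.782 = 78.78 dB(A).

79 dB(A)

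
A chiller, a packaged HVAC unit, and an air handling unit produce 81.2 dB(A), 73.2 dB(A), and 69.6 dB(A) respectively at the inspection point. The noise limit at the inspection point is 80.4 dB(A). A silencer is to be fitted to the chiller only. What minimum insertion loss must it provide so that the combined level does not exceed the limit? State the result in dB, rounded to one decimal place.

Everything except the chiller sums to 10^(73.2/10) + 10^(69.6/10) = 3.001e+07 in linear terms, 74.77 dB(A).
The limit corresponds to 10^(80.4/10) = 1.096e+08; subtracting the fixed part leaves 7.963e+07 for the chiller, i.e. 79.01 dB(A).
Required insertion loss = 81.2 − 79.01 = 2.19 dB.

2.2 dB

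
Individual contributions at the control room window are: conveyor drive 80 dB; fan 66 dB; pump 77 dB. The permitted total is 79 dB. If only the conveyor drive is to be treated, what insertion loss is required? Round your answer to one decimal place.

6.0 dB

Everything except the conveyor drive sums to 10^(66/10) + 10^(77/10) = 5.410e+07 in linear terms, 77.33 dB.
The limit corresponds to 10^(79/10) = 7.943e+07; subtracting the fixed part leaves 2.533e+07 for the conveyor drive, i.e. 74.04 dB.
So the conveyor drive must be reduced from 80 to 74.04 dB: IL = 5.96 dB.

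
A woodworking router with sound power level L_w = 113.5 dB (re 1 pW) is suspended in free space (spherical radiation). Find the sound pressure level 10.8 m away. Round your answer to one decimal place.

The power spreads over a sphere of area 4π·r², so L_p = L_w − 10·log₁₀(4π·r²).
4π·r² = 1466 m², 10·log₁₀ of that is 31.661 dB.
L_p = 113.5 − 31.661 = 81.84 dB.

81.8 dB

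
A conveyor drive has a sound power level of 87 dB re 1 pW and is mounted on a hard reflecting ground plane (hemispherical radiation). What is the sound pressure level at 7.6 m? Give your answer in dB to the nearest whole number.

Free-field hemispherical radiation: L_p = L_w − 10·log₁₀(2π·r²), r = 7.6 m.
2π·r² = 362.9 m², 10·log₁₀ of that is 25.598 dB.
L_p = 87 − 25.598 = 61.40 dB.

61 dB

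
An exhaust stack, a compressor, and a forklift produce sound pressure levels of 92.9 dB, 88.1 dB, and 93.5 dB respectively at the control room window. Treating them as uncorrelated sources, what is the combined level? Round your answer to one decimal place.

96.8 dB

For uncorrelated sources the intensities add, so convert each level to linear form, sum, and take 10·log₁₀ of the total.
Σ 10^(L/10) = 10^(92.9/10) + 10^(88.1/10) + 10^(93.5/10) = 4.834e+09.
L_total = 10·log₁₀(4.834e+09) = 96.84 dB.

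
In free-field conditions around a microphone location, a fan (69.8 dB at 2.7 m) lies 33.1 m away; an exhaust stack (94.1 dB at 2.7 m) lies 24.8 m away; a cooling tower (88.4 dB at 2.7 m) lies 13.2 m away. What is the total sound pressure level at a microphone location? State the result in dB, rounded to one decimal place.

Propagate each source to the receiver with L = L_ref − 20·log₁₀(r/r_ref), then add intensities.
fan: 69.8 − 20·log₁₀(33.1/2.7) = 69.8 − 21.77 = 48.03 dB.
exhaust stack: 94.1 − 20·log₁₀(24.8/2.7) = 94.1 − 19.26 = 74.84 dB.
cooling tower: 88.4 − 20·log₁₀(13.2/2.7) = 88.4 − 13.78 = 74.62 dB.
Σ 10^(L/10) = 5.948e+07 → L_total = 10·log₁₀(5.948e+07) = 77.74 dB.

77.7 dB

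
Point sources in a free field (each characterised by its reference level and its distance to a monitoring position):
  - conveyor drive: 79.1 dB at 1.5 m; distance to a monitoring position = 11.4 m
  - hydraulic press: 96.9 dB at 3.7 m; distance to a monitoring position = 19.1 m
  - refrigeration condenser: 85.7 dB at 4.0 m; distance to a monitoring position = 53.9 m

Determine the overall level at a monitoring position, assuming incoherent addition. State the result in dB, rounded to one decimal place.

82.7 dB

Apply inverse-square spreading to bring every level to the receiver, then sum 10^(L/10).
conveyor drive: 79.1 − 20·log₁₀(11.4/1.5) = 79.1 − 17.62 = 61.48 dB.
hydraulic press: 96.9 − 20·log₁₀(19.1/3.7) = 96.9 − 14.26 = 82.64 dB.
refrigeration condenser: 85.7 − 20·log₁₀(53.9/4.0) = 85.7 − 22.59 = 63.11 dB.
Σ 10^(L/10) = 1.872e+08 → L_total = 10·log₁₀(1.872e+08) = 82.72 dB.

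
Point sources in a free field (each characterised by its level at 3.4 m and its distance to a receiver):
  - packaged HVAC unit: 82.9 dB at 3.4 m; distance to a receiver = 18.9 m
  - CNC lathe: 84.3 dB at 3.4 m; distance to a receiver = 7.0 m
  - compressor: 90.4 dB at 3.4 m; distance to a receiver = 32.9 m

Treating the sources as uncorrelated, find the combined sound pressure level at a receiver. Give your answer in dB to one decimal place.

79.1 dB

First find each source's level at the receiver (point-source: −20·log₁₀(r/r_ref)), then combine on an intensity basis.
packaged HVAC unit: 82.9 − 20·log₁₀(18.9/3.4) = 82.9 − 14.90 = 68.00 dB.
CNC lathe: 84.3 − 20·log₁₀(7.0/3.4) = 84.3 − 6.27 = 78.03 dB.
compressor: 90.4 − 20·log₁₀(32.9/3.4) = 90.4 − 19.71 = 70.69 dB.
Σ 10^(L/10) = 8.152e+07 → L_total = 10·log₁₀(8.152e+07) = 79.11 dB.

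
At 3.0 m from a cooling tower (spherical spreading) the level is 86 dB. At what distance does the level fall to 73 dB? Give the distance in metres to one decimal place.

For a point source L₁ − L₂ = 20·log₁₀(r₂/r₁), so r₂ = r₁·10^((L₁−L₂)/20).
r₂ = 3.0·10^((86−73)/20) = 3.0·10^(13.0/20) = 13.40 m.

13.4 m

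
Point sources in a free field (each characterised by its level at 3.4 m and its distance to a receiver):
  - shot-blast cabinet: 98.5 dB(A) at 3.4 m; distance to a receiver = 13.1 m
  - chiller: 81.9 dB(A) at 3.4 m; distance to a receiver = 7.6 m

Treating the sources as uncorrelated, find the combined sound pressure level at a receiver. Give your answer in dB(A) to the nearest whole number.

Apply inverse-square spreading to bring every level to the receiver, then sum 10^(L/10).
shot-blast cabinet: 98.5 − 20·log₁₀(13.1/3.4) = 98.5 − 11.72 = 86.78 dB(A).
chiller: 81.9 − 20·log₁₀(7.6/3.4) = 81.9 − 6.99 = 74.91 dB(A).
Σ 10^(L/10) = 5.079e+08 → L_total = 10·log₁₀(5.079e+08) = 87.06 dB(A).

87 dB(A)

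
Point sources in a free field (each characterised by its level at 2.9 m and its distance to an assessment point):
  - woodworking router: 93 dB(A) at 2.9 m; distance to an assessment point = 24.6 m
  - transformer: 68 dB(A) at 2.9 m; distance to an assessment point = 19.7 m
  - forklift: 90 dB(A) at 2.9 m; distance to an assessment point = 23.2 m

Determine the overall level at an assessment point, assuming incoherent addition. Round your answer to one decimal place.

76.4 dB(A)

First find each source's level at the receiver (point-source: −20·log₁₀(r/r_ref)), then combine on an intensity basis.
woodworking router: 93 − 20·log₁₀(24.6/2.9) = 93 − 18.57 = 74.43 dB(A).
transformer: 68 − 20·log₁₀(19.7/2.9) = 68 − 16.64 = 51.36 dB(A).
forklift: 90 − 20·log₁₀(23.2/2.9) = 90 − 18.06 = 71.94 dB(A).
Σ 10^(L/10) = 4.349e+07 → L_total = 10·log₁₀(4.349e+07) = 76.38 dB(A).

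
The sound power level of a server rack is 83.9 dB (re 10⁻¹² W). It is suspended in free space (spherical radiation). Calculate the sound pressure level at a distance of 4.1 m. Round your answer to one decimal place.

60.7 dB

The power spreads over a sphere of area 4π·r², so L_p = L_w − 10·log₁₀(4π·r²).
4π·r² = 211.2 m², 10·log₁₀ of that is 23.248 dB.
L_p = 83.9 − 23.248 = 60.65 dB.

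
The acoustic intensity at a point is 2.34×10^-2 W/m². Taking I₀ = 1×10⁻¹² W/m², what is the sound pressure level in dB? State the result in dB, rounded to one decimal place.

103.7 dB

I/I₀ = 2.34×10^-2/10⁻¹² = 2.34×10^10, and L = 10·log₁₀(I/I₀).
L = 10·(0.3692 + 10) = 103.69 dB.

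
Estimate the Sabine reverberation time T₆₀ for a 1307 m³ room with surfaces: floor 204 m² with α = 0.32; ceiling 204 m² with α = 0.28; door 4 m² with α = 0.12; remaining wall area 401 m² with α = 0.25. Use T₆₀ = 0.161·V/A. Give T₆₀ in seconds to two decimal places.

Summing Sᵢαᵢ: 204·0.32 + 204·0.28 + 4·0.12 + 401·0.25 = 223.13 m².
T₆₀ = 0.161·V/A = 0.161·1307/223.13 = 0.943 s.

0.94 s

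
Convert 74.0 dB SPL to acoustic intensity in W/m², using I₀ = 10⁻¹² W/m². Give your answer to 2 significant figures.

I/I₀ = 10^(74.0/10) = 2.512e+07, so I = 2.512e+07 × 10⁻¹² W/m².

2.5e-05 W/m²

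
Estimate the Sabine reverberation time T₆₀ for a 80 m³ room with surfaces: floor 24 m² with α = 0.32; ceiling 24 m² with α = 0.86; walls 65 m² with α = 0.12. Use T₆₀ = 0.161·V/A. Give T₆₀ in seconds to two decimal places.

0.36 s

Summing Sᵢαᵢ: 24·0.32 + 24·0.86 + 65·0.12 = 36.12 m².
T₆₀ = 0.161 × 80 / 36.12 = 0.357 s.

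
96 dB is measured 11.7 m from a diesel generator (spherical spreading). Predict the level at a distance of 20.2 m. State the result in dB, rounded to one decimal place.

91.3 dB

For a point source, L₂ = L₁ − 20·log₁₀(r₂/r₁).
L₂ = 96 − 20·log₁₀(20.2/11.7) = 96 − 4.743 = 91.26 dB.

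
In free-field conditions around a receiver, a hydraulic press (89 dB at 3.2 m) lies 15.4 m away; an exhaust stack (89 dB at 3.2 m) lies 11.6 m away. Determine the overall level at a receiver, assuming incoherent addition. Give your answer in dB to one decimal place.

79.8 dB

First find each source's level at the receiver (point-source: −20·log₁₀(r/r_ref)), then combine on an intensity basis.
hydraulic press: 89 − 20·log₁₀(15.4/3.2) = 89 − 13.65 = 75.35 dB.
exhaust stack: 89 − 20·log₁₀(11.6/3.2) = 89 − 11.19 = 77.81 dB.
Σ 10^(L/10) = 9.475e+07 → L_total = 10·log₁₀(9.475e+07) = 79.77 dB.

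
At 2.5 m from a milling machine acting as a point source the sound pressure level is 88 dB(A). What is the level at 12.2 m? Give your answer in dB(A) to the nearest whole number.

For a point source, L₂ = L₁ − 20·log₁₀(r₂/r₁).
L₂ = 88 − 20·log₁₀(12.2/2.5) = 88 − 13.768 = 74.23 dB(A).

74 dB(A)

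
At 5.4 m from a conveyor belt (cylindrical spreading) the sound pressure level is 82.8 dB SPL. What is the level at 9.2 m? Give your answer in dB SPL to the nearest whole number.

Cylindrical spreading from a line source gives a 10·log₁₀(r₂/r₁) drop.
L₂ = 82.8 − 10·log₁₀(9.2/5.4) = 82.8 − 2.314 = 80.49 dB SPL.

80 dB SPL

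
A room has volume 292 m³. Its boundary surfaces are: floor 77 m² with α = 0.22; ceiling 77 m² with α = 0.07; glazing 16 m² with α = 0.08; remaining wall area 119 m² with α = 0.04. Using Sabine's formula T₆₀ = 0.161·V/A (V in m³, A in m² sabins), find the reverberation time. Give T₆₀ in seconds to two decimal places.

A = Σ Sᵢαᵢ = 77·0.22 + 77·0.07 + 16·0.08 + 119·0.04 = 28.37 m².
T₆₀ = 0.161·V/A = 0.161·292/28.37 = 1.657 s.

1.66 s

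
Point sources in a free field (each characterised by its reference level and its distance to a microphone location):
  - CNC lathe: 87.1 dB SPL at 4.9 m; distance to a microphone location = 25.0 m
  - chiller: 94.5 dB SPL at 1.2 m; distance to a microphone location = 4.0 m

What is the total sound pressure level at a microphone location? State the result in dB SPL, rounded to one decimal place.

Propagate each source to the receiver with L = L_ref − 20·log₁₀(r/r_ref), then add intensities.
CNC lathe: 87.1 − 20·log₁₀(25.0/4.9) = 87.1 − 14.15 = 72.95 dB SPL.
chiller: 94.5 − 20·log₁₀(4.0/1.2) = 94.5 − 10.46 = 84.04 dB SPL.
Σ 10^(L/10) = 2.734e+08 → L_total = 10·log₁₀(2.734e+08) = 84.37 dB SPL.

84.4 dB SPL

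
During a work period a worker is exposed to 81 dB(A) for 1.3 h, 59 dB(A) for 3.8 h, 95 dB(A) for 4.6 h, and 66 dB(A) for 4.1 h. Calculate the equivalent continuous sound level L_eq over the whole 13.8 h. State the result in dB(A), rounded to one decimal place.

90.3 dB(A)

Weight each interval's intensity by its duration and average over T = 13.8 h:
Σ tᵢ·10^(Lᵢ/10) = 1.3·10^(81/10) + 3.8·10^(59/10) + 4.6·10^(95/10) + 4.1·10^(66/10) = 1.473e+10.
L_eq = 10·log₁₀(1.473e+10/13.8) = 90.28 dB(A).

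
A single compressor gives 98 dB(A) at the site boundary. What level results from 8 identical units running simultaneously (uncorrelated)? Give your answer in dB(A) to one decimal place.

107.0 dB(A)

With 8 equal, uncorrelated contributions the intensity is 8× that of one unit, giving a rise of 10·log₁₀ 8.
L_total = 98 + 10·log₁₀(8) = 98 + 9.031 = 107.03 dB(A).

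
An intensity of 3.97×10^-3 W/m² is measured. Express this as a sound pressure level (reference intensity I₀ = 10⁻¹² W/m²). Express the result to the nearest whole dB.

Dividing by I₀ shifts the exponent by 12: I/I₀ = 3.97×10^9.
L = 10·(0.5988 + 9) = 95.99 dB.

96 dB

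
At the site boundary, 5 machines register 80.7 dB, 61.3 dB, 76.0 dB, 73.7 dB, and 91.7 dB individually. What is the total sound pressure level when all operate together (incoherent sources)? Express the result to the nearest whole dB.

92 dB

Incoherent sources combine by intensity addition: L_total = 10·log₁₀(Σ 10^(L_i/10)).
Σ 10^(L/10) = 10^(80.7/10) + 10^(61.3/10) + 10^(76.0/10) + 10^(73.7/10) + 10^(91.7/10) = 1.661e+09.
L_total = 10·log₁₀(1.661e+09) = 92.20 dB.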